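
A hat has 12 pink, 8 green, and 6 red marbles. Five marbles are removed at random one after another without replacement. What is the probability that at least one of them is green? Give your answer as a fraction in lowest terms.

14303/16445

Use the complement: P(at least one green) = 1 − P(no green).
P(none) = C(18,5)/C(26,5) = 8568/65780.
So P = 1 − 8568/65780 = 14303/16445 ≈ 0.8697.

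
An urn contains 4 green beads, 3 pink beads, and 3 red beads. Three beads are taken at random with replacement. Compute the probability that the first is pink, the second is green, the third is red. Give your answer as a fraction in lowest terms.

Multiply the conditional probability of each draw in order, with replacement (the composition resets each draw).
P = (3/10) · (4/10) · (3/10) = 9/250 ≈ 0.0360.

9/250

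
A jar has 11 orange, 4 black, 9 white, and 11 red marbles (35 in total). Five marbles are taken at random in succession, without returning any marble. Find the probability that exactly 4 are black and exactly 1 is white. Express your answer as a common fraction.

Unordered draws without replacement: count favorable combinations over C(35,5).
Favorable = C(11,0) · C(4,4) · C(9,1) · C(11,0) = 9; total = C(35,5) = 324632.
P = 9/324632 = 9/324632 ≈ 0.0000.

9/324632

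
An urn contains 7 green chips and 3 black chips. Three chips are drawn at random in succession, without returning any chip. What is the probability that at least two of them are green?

Sum the hypergeometric tail for j = 2,…,3 green chips.
Favorable = C(7,2)·C(3,1) + C(7,3)·C(3,0) = 98; total = C(10,3) = 120.
P = 98/120 = 49/60 ≈ 0.8167.

49/60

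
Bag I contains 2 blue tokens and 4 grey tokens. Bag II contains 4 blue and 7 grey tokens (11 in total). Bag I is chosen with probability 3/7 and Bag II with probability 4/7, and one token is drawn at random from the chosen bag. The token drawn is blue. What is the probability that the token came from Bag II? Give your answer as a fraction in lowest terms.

16/27

P(blue | Bag I) = 1/3; P(blue | Bag II) = 4/11.
P(blue) = 3/7·1/3 + 4/7·4/11 = 27/77.
By Bayes' rule, P(Bag II | blue) = 16/77 / 27/77 = 16/27 ≈ 0.5926.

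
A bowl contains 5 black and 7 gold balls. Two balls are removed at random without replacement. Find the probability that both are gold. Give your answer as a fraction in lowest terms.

7/22

Unordered draws without replacement: count favorable combinations over C(12,2).
Favorable = C(5,0) · C(7,2) = 21; total = C(12,2) = 66.
P = 21/66 = 7/22 ≈ 0.3182.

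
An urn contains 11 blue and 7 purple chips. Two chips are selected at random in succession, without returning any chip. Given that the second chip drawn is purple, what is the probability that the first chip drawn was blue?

P(first=blue and the second chip drawn is purple) = (11/18)·(7/17) = 77/306.
P(the second chip drawn is purple) = Σ over first color = 77/306 + 7/51 = 7/18.
By Bayes, P(first=blue | the second chip drawn is purple) = 77/306 / 7/18 = 11/17 ≈ 0.6471.

11/17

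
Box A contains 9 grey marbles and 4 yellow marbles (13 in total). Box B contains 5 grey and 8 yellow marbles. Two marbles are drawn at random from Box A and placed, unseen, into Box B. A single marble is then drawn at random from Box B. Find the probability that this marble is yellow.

Condition on how many of the transferred marbles are yellow (from Box A: 4 yellow of 13; then Box B has 15 total).
  0 yellow: C(4,0)C(9,2)/C(13,2) = 6/13; then P = 8/15
  1 yellow: C(4,1)C(9,1)/C(13,2) = 6/13; then P = 9/15
  2 yellow: C(4,2)C(9,0)/C(13,2) = 1/13; then P = 10/15
P(yellow from Box B) = 112/195 ≈ 0.5744.

112/195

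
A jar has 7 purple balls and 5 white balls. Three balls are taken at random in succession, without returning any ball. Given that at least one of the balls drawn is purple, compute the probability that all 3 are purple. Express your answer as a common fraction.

P(all 3 purple) = C(7,3)/C(12,3) = 7/44; P(at least one purple) = 1 − C(5,3)/C(12,3) = 21/22.
Since 'all 3 purple' ⊆ 'at least one purple', P(all 3 | at least one) = 7/44 / 21/22 = 1/6 ≈ 0.1667.

1/6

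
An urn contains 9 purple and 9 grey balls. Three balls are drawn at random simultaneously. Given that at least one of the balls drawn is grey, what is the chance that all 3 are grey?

7/61

P(all 3 grey) = C(9,3)/C(18,3) = 7/68; P(at least one grey) = 1 − C(9,3)/C(18,3) = 61/68.
Since 'all 3 grey' ⊆ 'at least one grey', P(all 3 | at least one) = 7/68 / 61/68 = 7/61 ≈ 0.1148.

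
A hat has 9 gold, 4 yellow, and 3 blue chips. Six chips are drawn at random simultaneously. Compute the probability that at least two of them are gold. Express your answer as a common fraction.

Sum the hypergeometric tail for j = 2,…,6 gold chips.
Favorable = C(9,2)·C(7,4) + C(9,3)·C(7,3) + C(9,4)·C(7,2) + C(9,5)·C(7,1) + C(9,6)·C(7,0) = 7812; total = C(16,6) = 8008.
P = 7812/8008 = 279/286 ≈ 0.9755.

279/286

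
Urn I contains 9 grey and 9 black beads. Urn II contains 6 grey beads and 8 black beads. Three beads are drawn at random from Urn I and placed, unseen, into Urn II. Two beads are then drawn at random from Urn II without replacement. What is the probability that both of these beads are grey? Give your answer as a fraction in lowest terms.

Condition on how many of the transferred beads are grey (from Urn I: 9 grey of 18; then Urn II has 17 total).
  0 grey: C(9,0)C(9,3)/C(18,3) = 7/68; then P = C(6,2)/C(17,2) = 15/136
  1 grey: C(9,1)C(9,2)/C(18,3) = 27/68; then P = C(7,2)/C(17,2) = 21/136
  2 grey: C(9,2)C(9,1)/C(18,3) = 27/68; then P = C(8,2)/C(17,2) = 7/34
  3 grey: C(9,3)C(9,0)/C(18,3) = 7/68; then P = C(9,2)/C(17,2) = 9/34
P(both grey) = 105/578 ≈ 0.1817.

105/578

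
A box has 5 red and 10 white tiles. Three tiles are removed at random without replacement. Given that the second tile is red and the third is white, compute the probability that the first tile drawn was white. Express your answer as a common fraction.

9/13

P(first=white and the second tile is red and the third is white) = (10/15)·(5/14)·(9/13) = 15/91.
P(E) = Σ over first color = 20/273 + 15/91 = 5/21.
By Bayes, P(first=white | E) = 15/91 / 5/21 = 9/13 ≈ 0.6923.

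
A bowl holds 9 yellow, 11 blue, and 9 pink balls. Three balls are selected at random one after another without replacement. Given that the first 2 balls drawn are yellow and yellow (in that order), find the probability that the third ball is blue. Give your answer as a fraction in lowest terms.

11/27

After removing 2 yellow, the bowl has 11 blue out of 27 remaining.
P(third is blue | given) = 11/27 ≈ 0.4074.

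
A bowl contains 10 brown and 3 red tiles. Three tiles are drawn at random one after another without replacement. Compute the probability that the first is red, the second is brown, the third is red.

5/143

Multiply the conditional probability of each draw in order, without replacement, so each draw removes one from its color and from the total.
P = (3/13) · (10/12) · (2/11) = 5/143 ≈ 0.0350.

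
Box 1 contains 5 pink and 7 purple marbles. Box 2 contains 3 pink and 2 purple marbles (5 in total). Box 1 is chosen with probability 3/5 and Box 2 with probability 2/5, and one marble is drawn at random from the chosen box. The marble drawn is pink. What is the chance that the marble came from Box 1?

25/49

P(pink | Box 1) = 5/12; P(pink | Box 2) = 3/5.
P(pink) = 3/5·5/12 + 2/5·3/5 = 49/100.
By Bayes' rule, P(Box 1 | pink) = 1/4 / 49/100 = 25/49 ≈ 0.5102.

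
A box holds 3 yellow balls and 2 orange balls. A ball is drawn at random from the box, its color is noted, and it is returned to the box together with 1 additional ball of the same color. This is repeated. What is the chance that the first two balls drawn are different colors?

2/5

Either yellow then orange, or orange then yellow; after the first draw the total is 6.
P = (3/5)·(2/6) + (2/5)·(3/6) = 2/5 ≈ 0.4000.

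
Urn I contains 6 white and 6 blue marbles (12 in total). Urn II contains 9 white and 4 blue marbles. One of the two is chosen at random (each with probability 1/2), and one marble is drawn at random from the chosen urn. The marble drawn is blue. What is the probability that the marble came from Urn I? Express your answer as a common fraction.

P(blue | Urn I) = 1/2; P(blue | Urn II) = 4/13.
P(blue) = 1/2·1/2 + 1/2·4/13 = 21/52.
By Bayes' rule, P(Urn I | blue) = 1/4 / 21/52 = 13/21 ≈ 0.6190.

13/21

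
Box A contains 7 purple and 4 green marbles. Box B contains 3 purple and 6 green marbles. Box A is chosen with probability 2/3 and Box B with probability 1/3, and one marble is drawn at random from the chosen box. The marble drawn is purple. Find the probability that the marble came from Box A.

P(purple | Box A) = 7/11; P(purple | Box B) = 1/3.
P(purple) = 2/3·7/11 + 1/3·1/3 = 53/99.
By Bayes' rule, P(Box A | purple) = 14/33 / 53/99 = 42/53 ≈ 0.7925.

42/53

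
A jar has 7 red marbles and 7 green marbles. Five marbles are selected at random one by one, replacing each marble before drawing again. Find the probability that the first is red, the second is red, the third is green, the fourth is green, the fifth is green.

1/32

Multiply the conditional probability of each draw in order, with replacement (the composition resets each draw).
P = (7/14) · (7/14) · (7/14) · (7/14) · (7/14) = 1/32 ≈ 0.0312.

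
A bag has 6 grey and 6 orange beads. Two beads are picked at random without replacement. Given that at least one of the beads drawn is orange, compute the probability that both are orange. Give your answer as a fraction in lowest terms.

5/17

P(both orange) = C(6,2)/C(12,2) = 5/22; P(at least one orange) = 1 − C(6,2)/C(12,2) = 17/22.
Since 'both orange' ⊆ 'at least one orange', P(both | at least one) = 5/22 / 17/22 = 5/17 ≈ 0.2941.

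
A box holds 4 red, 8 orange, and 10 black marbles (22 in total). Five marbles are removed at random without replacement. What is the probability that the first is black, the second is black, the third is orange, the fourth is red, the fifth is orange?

Multiply the conditional probability of each draw in order, without replacement, so each draw removes one from its color and from the total.
P = (10/22) · (9/21) · (8/20) · (4/19) · (7/18) = 4/627 ≈ 0.0064.

4/627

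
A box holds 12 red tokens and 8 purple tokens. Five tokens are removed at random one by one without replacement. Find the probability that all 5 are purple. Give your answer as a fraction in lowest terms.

Unordered draws without replacement: count favorable combinations over C(20,5).
Favorable = C(12,0) · C(8,5) = 56; total = C(20,5) = 15504.
P = 56/15504 = 7/1938 ≈ 0.0036.

7/1938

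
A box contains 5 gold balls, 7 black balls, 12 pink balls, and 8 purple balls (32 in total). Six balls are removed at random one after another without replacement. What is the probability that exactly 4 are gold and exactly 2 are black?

5/43152

Unordered draws without replacement: count favorable combinations over C(32,6).
Favorable = C(5,4) · C(7,2) · C(12,0) · C(8,0) = 105; total = C(32,6) = 906192.
P = 105/906192 = 5/43152 ≈ 0.0001.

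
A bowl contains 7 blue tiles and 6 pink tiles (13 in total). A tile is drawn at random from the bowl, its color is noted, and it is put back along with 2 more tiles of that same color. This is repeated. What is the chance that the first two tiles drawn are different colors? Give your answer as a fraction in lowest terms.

Either pink then blue, or blue then pink; after the first draw the total is 15.
P = (6/13)·(7/15) + (7/13)·(6/15) = 28/65 ≈ 0.4308.

28/65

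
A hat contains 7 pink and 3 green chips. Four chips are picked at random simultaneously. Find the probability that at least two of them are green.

Sum the hypergeometric tail for j = 2,…,3 green chips.
Favorable = C(3,2)·C(7,2) + C(3,3)·C(7,1) = 70; total = C(10,4) = 210.
P = 70/210 = 1/3 ≈ 0.3333.

1/3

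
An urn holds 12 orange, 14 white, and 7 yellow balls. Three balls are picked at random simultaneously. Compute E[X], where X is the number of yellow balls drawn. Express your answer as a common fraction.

7/11

By linearity of expectation, E[X] = Σ P(draw i is yellow); by symmetry each draw (even without replacement) has P(yellow) = 7/33.
E[X] = 3 · 7/33 = 7/11 ≈ 0.6364.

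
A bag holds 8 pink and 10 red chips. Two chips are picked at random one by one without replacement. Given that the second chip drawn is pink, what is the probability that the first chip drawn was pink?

P(first=pink and the second chip drawn is pink) = (8/18)·(7/17) = 28/153.
P(the second chip drawn is pink) = Σ over first color = 28/153 + 40/153 = 4/9.
By Bayes, P(first=pink | the second chip drawn is pink) = 28/153 / 4/9 = 7/17 ≈ 0.4118.

7/17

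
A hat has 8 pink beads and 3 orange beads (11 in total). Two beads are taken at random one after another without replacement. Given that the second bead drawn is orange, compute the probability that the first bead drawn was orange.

1/5

P(first=orange and the second bead drawn is orange) = (3/11)·(2/10) = 3/55.
P(the second bead drawn is orange) = Σ over first color = 12/55 + 3/55 = 3/11.
By Bayes, P(first=orange | the second bead drawn is orange) = 3/55 / 3/11 = 1/5 ≈ 0.2000.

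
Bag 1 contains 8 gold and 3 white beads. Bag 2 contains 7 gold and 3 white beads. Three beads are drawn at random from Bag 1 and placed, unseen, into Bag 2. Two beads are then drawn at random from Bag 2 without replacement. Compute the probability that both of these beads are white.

103/1430

Condition on how many of the transferred beads are white (from Bag 1: 3 white of 11; then Bag 2 has 13 total).
  0 white: C(3,0)C(8,3)/C(11,3) = 56/165; then P = C(3,2)/C(13,2) = 1/26
  1 white: C(3,1)C(8,2)/C(11,3) = 28/55; then P = C(4,2)/C(13,2) = 1/13
  2 white: C(3,2)C(8,1)/C(11,3) = 8/55; then P = C(5,2)/C(13,2) = 5/39
  3 white: C(3,3)C(8,0)/C(11,3) = 1/165; then P = C(6,2)/C(13,2) = 5/26
P(both white) = 103/1430 ≈ 0.0720.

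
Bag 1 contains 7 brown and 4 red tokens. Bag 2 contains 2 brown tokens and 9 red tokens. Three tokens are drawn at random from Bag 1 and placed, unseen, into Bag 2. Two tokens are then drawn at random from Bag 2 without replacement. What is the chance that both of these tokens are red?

Condition on how many of the transferred tokens are red (from Bag 1: 4 red of 11; then Bag 2 has 14 total).
  0 red: C(4,0)C(7,3)/C(11,3) = 7/33; then P = C(9,2)/C(14,2) = 36/91
  1 red: C(4,1)C(7,2)/C(11,3) = 28/55; then P = C(10,2)/C(14,2) = 45/91
  2 red: C(4,2)C(7,1)/C(11,3) = 14/55; then P = C(11,2)/C(14,2) = 55/91
  3 red: C(4,3)C(7,0)/C(11,3) = 4/165; then P = C(12,2)/C(14,2) = 66/91
P(both red) = 2538/5005 ≈ 0.5071.

2538/5005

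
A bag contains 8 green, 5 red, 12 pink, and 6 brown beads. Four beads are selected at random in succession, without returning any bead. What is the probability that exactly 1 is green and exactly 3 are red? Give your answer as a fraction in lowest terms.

16/6293

Unordered draws without replacement: count favorable combinations over C(31,4).
Favorable = C(8,1) · C(5,3) · C(12,0) · C(6,0) = 80; total = C(31,4) = 31465.
P = 80/31465 = 16/6293 ≈ 0.0025.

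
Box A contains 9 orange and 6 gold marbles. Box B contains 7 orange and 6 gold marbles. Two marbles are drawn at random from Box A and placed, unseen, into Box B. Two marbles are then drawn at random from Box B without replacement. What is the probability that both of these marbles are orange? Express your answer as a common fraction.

347/1225

Condition on how many of the transferred marbles are orange (from Box A: 9 orange of 15; then Box B has 15 total).
  0 orange: C(9,0)C(6,2)/C(15,2) = 1/7; then P = C(7,2)/C(15,2) = 1/5
  1 orange: C(9,1)C(6,1)/C(15,2) = 18/35; then P = C(8,2)/C(15,2) = 4/15
  2 orange: C(9,2)C(6,0)/C(15,2) = 12/35; then P = C(9,2)/C(15,2) = 12/35
P(both orange) = 347/1225 ≈ 0.2833.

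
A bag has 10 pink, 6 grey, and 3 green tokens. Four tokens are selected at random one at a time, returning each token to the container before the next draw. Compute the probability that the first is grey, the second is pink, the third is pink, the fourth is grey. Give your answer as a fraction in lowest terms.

3600/130321

Multiply the conditional probability of each draw in order, with replacement (the composition resets each draw).
P = (6/19) · (10/19) · (10/19) · (6/19) = 3600/130321 ≈ 0.0276.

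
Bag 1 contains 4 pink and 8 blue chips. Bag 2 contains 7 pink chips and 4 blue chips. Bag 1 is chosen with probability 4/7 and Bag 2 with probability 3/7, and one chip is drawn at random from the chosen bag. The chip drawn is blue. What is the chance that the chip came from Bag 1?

P(blue | Bag 1) = 2/3; P(blue | Bag 2) = 4/11.
P(blue) = 4/7·2/3 + 3/7·4/11 = 124/231.
By Bayes' rule, P(Bag 1 | blue) = 8/21 / 124/231 = 22/31 ≈ 0.7097.

22/31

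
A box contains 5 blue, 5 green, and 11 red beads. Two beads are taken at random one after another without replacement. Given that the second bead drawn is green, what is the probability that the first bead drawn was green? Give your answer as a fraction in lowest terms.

1/5

P(first=green and the second bead drawn is green) = (5/21)·(4/20) = 1/21.
P(the second bead drawn is green) = Σ over first color = 5/84 + 1/21 + 11/84 = 5/21.
By Bayes, P(first=green | the second bead drawn is green) = 1/21 / 5/21 = 1/5 ≈ 0.2000.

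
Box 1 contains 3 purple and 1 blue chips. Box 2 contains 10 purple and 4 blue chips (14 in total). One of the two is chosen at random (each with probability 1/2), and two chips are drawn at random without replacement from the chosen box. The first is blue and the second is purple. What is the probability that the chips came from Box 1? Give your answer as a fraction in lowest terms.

91/171

P(E | Box 1) = 1/4; P(E | Box 2) = 20/91.
P(E) = 1/2·1/4 + 1/2·20/91 = 171/728.
By Bayes' rule, P(Box 1 | E) = 1/8 / 171/728 = 91/171 ≈ 0.5322.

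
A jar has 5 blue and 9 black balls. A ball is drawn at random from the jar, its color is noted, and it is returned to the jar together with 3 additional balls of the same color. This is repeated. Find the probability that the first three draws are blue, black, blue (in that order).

Track the composition after each reinforcement of +3.
P = (5/14) · (9/17) · (8/20) = 9/119 ≈ 0.0756.

9/119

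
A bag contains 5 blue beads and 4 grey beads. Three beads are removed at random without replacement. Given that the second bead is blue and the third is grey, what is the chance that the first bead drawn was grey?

3/7

P(first=grey and the second bead is blue and the third is grey) = (4/9)·(5/8)·(3/7) = 5/42.
P(E) = Σ over first color = 10/63 + 5/42 = 5/18.
By Bayes, P(first=grey | E) = 5/42 / 5/18 = 3/7 ≈ 0.4286.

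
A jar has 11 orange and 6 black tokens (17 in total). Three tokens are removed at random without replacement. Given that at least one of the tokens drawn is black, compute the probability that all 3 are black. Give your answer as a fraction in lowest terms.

4/103

P(all 3 black) = C(6,3)/C(17,3) = 1/34; P(at least one black) = 1 − C(11,3)/C(17,3) = 103/136.
Since 'all 3 black' ⊆ 'at least one black', P(all 3 | at least one) = 1/34 / 103/136 = 4/103 ≈ 0.0388.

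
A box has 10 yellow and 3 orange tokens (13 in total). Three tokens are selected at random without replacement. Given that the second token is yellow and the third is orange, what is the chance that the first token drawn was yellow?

P(first=yellow and the second token is yellow and the third is orange) = (10/13)·(9/12)·(3/11) = 45/286.
P(E) = Σ over first color = 45/286 + 5/143 = 5/26.
By Bayes, P(first=yellow | E) = 45/286 / 5/26 = 9/11 ≈ 0.8182.

9/11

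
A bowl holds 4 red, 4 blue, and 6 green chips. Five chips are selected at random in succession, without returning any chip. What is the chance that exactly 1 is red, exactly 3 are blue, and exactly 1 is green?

Unordered draws without replacement: count favorable combinations over C(14,5).
Favorable = C(4,1) · C(4,3) · C(6,1) = 96; total = C(14,5) = 2002.
P = 96/2002 = 48/1001 ≈ 0.0480.

48/1001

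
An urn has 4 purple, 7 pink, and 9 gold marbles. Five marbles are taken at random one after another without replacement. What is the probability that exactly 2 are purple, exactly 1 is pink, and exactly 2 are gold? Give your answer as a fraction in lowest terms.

63/646

Unordered draws without replacement: count favorable combinations over C(20,5).
Favorable = C(4,2) · C(7,1) · C(9,2) = 1512; total = C(20,5) = 15504.
P = 1512/15504 = 63/646 ≈ 0.0975.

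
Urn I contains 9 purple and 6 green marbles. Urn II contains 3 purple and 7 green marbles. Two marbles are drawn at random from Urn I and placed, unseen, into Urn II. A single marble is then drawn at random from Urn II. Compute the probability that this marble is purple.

7/20

Condition on how many of the transferred marbles are purple (from Urn I: 9 purple of 15; then Urn II has 12 total).
  0 purple: C(9,0)C(6,2)/C(15,2) = 1/7; then P = 3/12
  1 purple: C(9,1)C(6,1)/C(15,2) = 18/35; then P = 4/12
  2 purple: C(9,2)C(6,0)/C(15,2) = 12/35; then P = 5/12
P(purple from Urn II) = 7/20 ≈ 0.3500.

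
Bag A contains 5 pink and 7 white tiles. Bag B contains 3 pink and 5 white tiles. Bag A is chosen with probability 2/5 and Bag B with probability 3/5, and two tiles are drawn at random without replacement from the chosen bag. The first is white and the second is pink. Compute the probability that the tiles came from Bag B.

P(E | Bag A) = 35/132; P(E | Bag B) = 15/56.
P(E) = 2/5·35/132 + 3/5·15/56 = 493/1848.
By Bayes' rule, P(Bag B | E) = 9/56 / 493/1848 = 297/493 ≈ 0.6024.

297/493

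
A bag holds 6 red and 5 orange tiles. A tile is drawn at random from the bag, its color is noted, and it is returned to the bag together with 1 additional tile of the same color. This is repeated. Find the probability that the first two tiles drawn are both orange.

5/22

After a orange draw the bag holds 6 orange out of 12.
P = (5/11)·(6/12) = 5/22 ≈ 0.2273.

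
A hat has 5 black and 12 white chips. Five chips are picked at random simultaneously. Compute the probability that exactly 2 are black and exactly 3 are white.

550/1547

Unordered draws without replacement: count favorable combinations over C(17,5).
Favorable = C(5,2) · C(12,3) = 2200; total = C(17,5) = 6188.
P = 2200/6188 = 550/1547 ≈ 0.3555.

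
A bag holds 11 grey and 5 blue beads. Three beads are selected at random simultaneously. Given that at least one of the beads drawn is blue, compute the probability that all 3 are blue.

P(all 3 blue) = C(5,3)/C(16,3) = 1/56; P(at least one blue) = 1 − C(11,3)/C(16,3) = 79/112.
Since 'all 3 blue' ⊆ 'at least one blue', P(all 3 | at least one) = 1/56 / 79/112 = 2/79 ≈ 0.0253.

2/79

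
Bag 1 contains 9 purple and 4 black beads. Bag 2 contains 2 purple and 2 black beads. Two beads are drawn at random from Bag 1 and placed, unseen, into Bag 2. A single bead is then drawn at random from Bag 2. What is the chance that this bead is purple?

22/39

Condition on how many of the transferred beads are purple (from Bag 1: 9 purple of 13; then Bag 2 has 6 total).
  0 purple: C(9,0)C(4,2)/C(13,2) = 1/13; then P = 2/6
  1 purple: C(9,1)C(4,1)/C(13,2) = 6/13; then P = 3/6
  2 purple: C(9,2)C(4,0)/C(13,2) = 6/13; then P = 4/6
P(purple from Bag 2) = 22/39 ≈ 0.5641.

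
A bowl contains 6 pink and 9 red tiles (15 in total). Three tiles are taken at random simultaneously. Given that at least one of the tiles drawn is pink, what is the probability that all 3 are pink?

20/371

P(all 3 pink) = C(6,3)/C(15,3) = 4/91; P(at least one pink) = 1 − C(9,3)/C(15,3) = 53/65.
Since 'all 3 pink' ⊆ 'at least one pink', P(all 3 | at least one) = 4/91 / 53/65 = 20/371 ≈ 0.0539.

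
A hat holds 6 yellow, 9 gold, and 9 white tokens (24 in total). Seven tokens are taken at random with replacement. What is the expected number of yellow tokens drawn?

7/4

By linearity of expectation, E[X] = Σ P(draw i is yellow); each independent draw has P(yellow) = 6/24.
E[X] = 7 · 6/24 = 7/4 ≈ 1.7500.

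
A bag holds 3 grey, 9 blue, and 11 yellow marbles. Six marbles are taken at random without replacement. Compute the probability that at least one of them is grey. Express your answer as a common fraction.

1091/1771

Use the complement: P(at least one grey) = 1 − P(no grey).
P(none) = C(20,6)/C(23,6) = 38760/100947.
So P = 1 − 38760/100947 = 1091/1771 ≈ 0.6160.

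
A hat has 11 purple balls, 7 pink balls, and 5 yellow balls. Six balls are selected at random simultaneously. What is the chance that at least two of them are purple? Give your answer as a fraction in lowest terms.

2767/3059

Sum the hypergeometric tail for j = 2,…,6 purple balls.
Favorable = C(11,2)·C(12,4) + C(11,3)·C(12,3) + C(11,4)·C(12,2) + C(11,5)·C(12,1) + C(11,6)·C(12,0) = 91311; total = C(23,6) = 100947.
P = 91311/100947 = 2767/3059 ≈ 0.9045.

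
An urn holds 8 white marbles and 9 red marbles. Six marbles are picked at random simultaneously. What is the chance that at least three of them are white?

277/442

Sum the hypergeometric tail for j = 3,…,6 white marbles.
Favorable = C(8,3)·C(9,3) + C(8,4)·C(9,2) + C(8,5)·C(9,1) + C(8,6)·C(9,0) = 7756; total = C(17,6) = 12376.
P = 7756/12376 = 277/442 ≈ 0.6267.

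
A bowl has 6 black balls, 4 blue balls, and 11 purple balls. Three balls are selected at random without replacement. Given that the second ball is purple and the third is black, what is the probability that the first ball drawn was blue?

P(first=blue and the second ball is purple and the third is black) = (4/21)·(11/20)·(6/19) = 22/665.
P(E) = Σ over first color = 11/266 + 22/665 + 11/133 = 11/70.
By Bayes, P(first=blue | E) = 22/665 / 11/70 = 4/19 ≈ 0.2105.

4/19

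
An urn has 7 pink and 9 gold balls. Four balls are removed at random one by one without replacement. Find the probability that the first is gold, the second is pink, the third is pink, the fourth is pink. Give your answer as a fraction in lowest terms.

Multiply the conditional probability of each draw in order, without replacement, so each draw removes one from its color and from the total.
P = (9/16) · (7/15) · (6/14) · (5/13) = 9/208 ≈ 0.0433.

9/208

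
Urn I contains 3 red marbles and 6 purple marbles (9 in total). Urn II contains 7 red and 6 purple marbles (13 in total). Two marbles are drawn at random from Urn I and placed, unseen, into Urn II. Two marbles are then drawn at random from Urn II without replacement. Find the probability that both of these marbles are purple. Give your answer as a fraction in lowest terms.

281/1260

Condition on how many of the transferred marbles are purple (from Urn I: 6 purple of 9; then Urn II has 15 total).
  0 purple: C(6,0)C(3,2)/C(9,2) = 1/12; then P = C(6,2)/C(15,2) = 1/7
  1 purple: C(6,1)C(3,1)/C(9,2) = 1/2; then P = C(7,2)/C(15,2) = 1/5
  2 purple: C(6,2)C(3,0)/C(9,2) = 5/12; then P = C(8,2)/C(15,2) = 4/15
P(both purple) = 281/1260 ≈ 0.2230.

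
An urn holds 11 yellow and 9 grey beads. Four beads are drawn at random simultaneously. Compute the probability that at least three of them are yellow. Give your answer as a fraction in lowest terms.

Sum the hypergeometric tail for j = 3,…,4 yellow beads.
Favorable = C(11,3)·C(9,1) + C(11,4)·C(9,0) = 1815; total = C(20,4) = 4845.
P = 1815/4845 = 121/323 ≈ 0.3746.

121/323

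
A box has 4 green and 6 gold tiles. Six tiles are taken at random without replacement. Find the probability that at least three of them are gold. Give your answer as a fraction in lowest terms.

13/14

Sum the hypergeometric tail for j = 3,…,6 gold tiles.
Favorable = C(6,3)·C(4,3) + C(6,4)·C(4,2) + C(6,5)·C(4,1) + C(6,6)·C(4,0) = 195; total = C(10,6) = 210.
P = 195/210 = 13/14 ≈ 0.9286.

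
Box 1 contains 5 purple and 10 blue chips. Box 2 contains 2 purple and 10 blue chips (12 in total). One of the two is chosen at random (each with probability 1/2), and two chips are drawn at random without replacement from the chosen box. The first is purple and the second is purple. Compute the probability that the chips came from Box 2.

7/51

P(E | Box 1) = 2/21; P(E | Box 2) = 1/66.
P(E) = 1/2·2/21 + 1/2·1/66 = 17/308.
By Bayes' rule, P(Box 2 | E) = 1/132 / 17/308 = 7/51 ≈ 0.1373.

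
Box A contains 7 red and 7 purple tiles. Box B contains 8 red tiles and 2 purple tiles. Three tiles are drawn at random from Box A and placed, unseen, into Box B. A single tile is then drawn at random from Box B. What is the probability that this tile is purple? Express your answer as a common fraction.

7/26

Condition on how many of the transferred tiles are purple (from Box A: 7 purple of 14; then Box B has 13 total).
  0 purple: C(7,0)C(7,3)/C(14,3) = 5/52; then P = 2/13
  1 purple: C(7,1)C(7,2)/C(14,3) = 21/52; then P = 3/13
  2 purple: C(7,2)C(7,1)/C(14,3) = 21/52; then P = 4/13
  3 purple: C(7,3)C(7,0)/C(14,3) = 5/52; then P = 5/13
P(purple from Box B) = 7/26 ≈ 0.2692.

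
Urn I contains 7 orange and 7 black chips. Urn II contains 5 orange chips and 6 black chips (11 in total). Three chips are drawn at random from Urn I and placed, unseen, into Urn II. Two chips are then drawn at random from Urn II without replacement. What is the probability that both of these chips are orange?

Condition on how many of the transferred chips are orange (from Urn I: 7 orange of 14; then Urn II has 14 total).
  0 orange: C(7,0)C(7,3)/C(14,3) = 5/52; then P = C(5,2)/C(14,2) = 10/91
  1 orange: C(7,1)C(7,2)/C(14,3) = 21/52; then P = C(6,2)/C(14,2) = 15/91
  2 orange: C(7,2)C(7,1)/C(14,3) = 21/52; then P = C(7,2)/C(14,2) = 3/13
  3 orange: C(7,3)C(7,0)/C(14,3) = 5/52; then P = C(8,2)/C(14,2) = 4/13
P(both orange) = 473/2366 ≈ 0.1999.

473/2366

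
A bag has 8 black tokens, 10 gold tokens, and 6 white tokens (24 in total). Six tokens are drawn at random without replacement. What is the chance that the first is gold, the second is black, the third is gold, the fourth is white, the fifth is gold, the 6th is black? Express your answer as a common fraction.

12/4807

Multiply the conditional probability of each draw in order, without replacement, so each draw removes one from its color and from the total.
P = (10/24) · (8/23) · (9/22) · (6/21) · (8/20) · (7/19) = 12/4807 ≈ 0.0025.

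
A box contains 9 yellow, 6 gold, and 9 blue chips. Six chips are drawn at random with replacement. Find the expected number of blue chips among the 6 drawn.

9/4

By linearity of expectation, E[X] = Σ P(draw i is blue); each independent draw has P(blue) = 9/24.
E[X] = 6 · 9/24 = 9/4 ≈ 2.2500.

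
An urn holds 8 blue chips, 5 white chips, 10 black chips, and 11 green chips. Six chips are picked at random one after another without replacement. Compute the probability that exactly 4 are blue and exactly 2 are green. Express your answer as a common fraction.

Unordered draws without replacement: count favorable combinations over C(34,6).
Favorable = C(8,4) · C(5,0) · C(10,0) · C(11,2) = 3850; total = C(34,6) = 1344904.
P = 3850/1344904 = 175/61132 ≈ 0.0029.

175/61132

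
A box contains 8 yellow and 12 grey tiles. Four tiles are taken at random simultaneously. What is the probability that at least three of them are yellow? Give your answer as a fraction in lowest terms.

742/4845

Sum the hypergeometric tail for j = 3,…,4 yellow tiles.
Favorable = C(8,3)·C(12,1) + C(8,4)·C(12,0) = 742; total = C(20,4) = 4845.
P = 742/4845 = 742/4845 ≈ 0.1531.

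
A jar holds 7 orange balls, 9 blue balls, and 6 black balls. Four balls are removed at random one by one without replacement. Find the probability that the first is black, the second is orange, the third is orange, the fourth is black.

3/418

Multiply the conditional probability of each draw in order, without replacement, so each draw removes one from its color and from the total.
P = (6/22) · (7/21) · (6/20) · (5/19) = 3/418 ≈ 0.0072.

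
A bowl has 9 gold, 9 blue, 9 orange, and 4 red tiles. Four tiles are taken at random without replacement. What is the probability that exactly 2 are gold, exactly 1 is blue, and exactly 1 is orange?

Unordered draws without replacement: count favorable combinations over C(31,4).
Favorable = C(9,2) · C(9,1) · C(9,1) · C(4,0) = 2916; total = C(31,4) = 31465.
P = 2916/31465 = 2916/31465 ≈ 0.0927.

2916/31465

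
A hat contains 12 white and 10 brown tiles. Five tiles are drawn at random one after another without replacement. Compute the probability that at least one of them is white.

207/209

Use the complement: P(at least one white) = 1 − P(no white).
P(none) = C(10,5)/C(22,5) = 252/26334.
So P = 1 − 252/26334 = 207/209 ≈ 0.9904.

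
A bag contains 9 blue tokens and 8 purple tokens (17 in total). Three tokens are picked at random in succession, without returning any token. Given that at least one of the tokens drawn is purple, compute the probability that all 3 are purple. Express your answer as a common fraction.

P(all 3 purple) = C(8,3)/C(17,3) = 7/85; P(at least one purple) = 1 − C(9,3)/C(17,3) = 149/170.
Since 'all 3 purple' ⊆ 'at least one purple', P(all 3 | at least one) = 7/85 / 149/170 = 14/149 ≈ 0.0940.

14/149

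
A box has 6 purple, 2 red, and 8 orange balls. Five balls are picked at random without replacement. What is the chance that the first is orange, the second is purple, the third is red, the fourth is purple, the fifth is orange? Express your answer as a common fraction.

Multiply the conditional probability of each draw in order, without replacement, so each draw removes one from its color and from the total.
P = (8/16) · (6/15) · (2/14) · (5/13) · (7/12) = 1/156 ≈ 0.0064.

1/156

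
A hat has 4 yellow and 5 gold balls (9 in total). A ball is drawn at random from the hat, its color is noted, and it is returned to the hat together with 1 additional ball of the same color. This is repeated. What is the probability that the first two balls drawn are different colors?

4/9

Either yellow then gold, or gold then yellow; after the first draw the total is 10.
P = (4/9)·(5/10) + (5/9)·(4/10) = 4/9 ≈ 0.4444.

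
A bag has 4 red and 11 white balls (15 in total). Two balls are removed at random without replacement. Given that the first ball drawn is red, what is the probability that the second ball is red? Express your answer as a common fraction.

After removing 1 red, the bag has 3 red out of 14 remaining.
P(second is red | given) = 3/14 ≈ 0.2143.

3/14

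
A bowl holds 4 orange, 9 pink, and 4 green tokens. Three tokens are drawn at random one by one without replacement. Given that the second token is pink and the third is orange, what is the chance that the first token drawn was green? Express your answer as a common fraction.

4/15

P(first=green and the second token is pink and the third is orange) = (4/17)·(9/16)·(4/15) = 3/85.
P(E) = Σ over first color = 9/340 + 6/85 + 3/85 = 9/68.
By Bayes, P(first=green | E) = 3/85 / 9/68 = 4/15 ≈ 0.2667.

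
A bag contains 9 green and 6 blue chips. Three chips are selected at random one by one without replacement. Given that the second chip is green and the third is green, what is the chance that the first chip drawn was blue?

6/13

P(first=blue and the second chip is green and the third is green) = (6/15)·(9/14)·(8/13) = 72/455.
P(E) = Σ over first color = 12/65 + 72/455 = 12/35.
By Bayes, P(first=blue | E) = 72/455 / 12/35 = 6/13 ≈ 0.4615.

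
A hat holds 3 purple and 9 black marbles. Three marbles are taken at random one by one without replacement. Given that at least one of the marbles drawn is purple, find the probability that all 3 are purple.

P(all 3 purple) = C(3,3)/C(12,3) = 1/220; P(at least one purple) = 1 − C(9,3)/C(12,3) = 34/55.
Since 'all 3 purple' ⊆ 'at least one purple', P(all 3 | at least one) = 1/220 / 34/55 = 1/136 ≈ 0.0074.

1/136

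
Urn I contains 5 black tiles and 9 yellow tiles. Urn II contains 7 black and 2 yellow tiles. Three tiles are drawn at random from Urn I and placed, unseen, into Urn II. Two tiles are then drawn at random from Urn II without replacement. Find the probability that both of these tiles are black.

Condition on how many of the transferred tiles are black (from Urn I: 5 black of 14; then Urn II has 12 total).
  0 black: C(5,0)C(9,3)/C(14,3) = 3/13; then P = C(7,2)/C(12,2) = 7/22
  1 black: C(5,1)C(9,2)/C(14,3) = 45/91; then P = C(8,2)/C(12,2) = 14/33
  2 black: C(5,2)C(9,1)/C(14,3) = 45/182; then P = C(9,2)/C(12,2) = 6/11
  3 black: C(5,3)C(9,0)/C(14,3) = 5/182; then P = C(10,2)/C(12,2) = 15/22
P(both black) = 159/364 ≈ 0.4368.

159/364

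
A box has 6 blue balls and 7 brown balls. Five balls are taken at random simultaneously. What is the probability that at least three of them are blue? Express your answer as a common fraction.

Sum the hypergeometric tail for j = 3,…,5 blue balls.
Favorable = C(6,3)·C(7,2) + C(6,4)·C(7,1) + C(6,5)·C(7,0) = 531; total = C(13,5) = 1287.
P = 531/1287 = 59/143 ≈ 0.4126.

59/143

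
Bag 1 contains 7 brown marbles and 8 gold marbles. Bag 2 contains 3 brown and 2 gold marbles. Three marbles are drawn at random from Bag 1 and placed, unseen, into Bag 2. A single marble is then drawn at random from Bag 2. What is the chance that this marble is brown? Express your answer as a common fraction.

11/20

Condition on how many of the transferred marbles are brown (from Bag 1: 7 brown of 15; then Bag 2 has 8 total).
  0 brown: C(7,0)C(8,3)/C(15,3) = 8/65; then P = 3/8
  1 brown: C(7,1)C(8,2)/C(15,3) = 28/65; then P = 4/8
  2 brown: C(7,2)C(8,1)/C(15,3) = 24/65; then P = 5/8
  3 brown: C(7,3)C(8,0)/C(15,3) = 1/13; then P = 6/8
P(brown from Bag 2) = 11/20 ≈ 0.5500.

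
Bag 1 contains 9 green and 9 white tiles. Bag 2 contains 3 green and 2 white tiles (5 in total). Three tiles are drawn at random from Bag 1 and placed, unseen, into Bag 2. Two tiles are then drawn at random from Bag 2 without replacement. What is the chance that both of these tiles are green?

279/952

Condition on how many of the transferred tiles are green (from Bag 1: 9 green of 18; then Bag 2 has 8 total).
  0 green: C(9,0)C(9,3)/C(18,3) = 7/68; then P = C(3,2)/C(8,2) = 3/28
  1 green: C(9,1)C(9,2)/C(18,3) = 27/68; then P = C(4,2)/C(8,2) = 3/14
  2 green: C(9,2)C(9,1)/C(18,3) = 27/68; then P = C(5,2)/C(8,2) = 5/14
  3 green: C(9,3)C(9,0)/C(18,3) = 7/68; then P = C(6,2)/C(8,2) = 15/28
P(both green) = 279/952 ≈ 0.2931.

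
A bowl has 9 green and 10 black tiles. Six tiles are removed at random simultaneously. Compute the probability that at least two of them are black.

307/323

Sum the hypergeometric tail for j = 2,…,6 black tiles.
Favorable = C(10,2)·C(9,4) + C(10,3)·C(9,3) + C(10,4)·C(9,2) + C(10,5)·C(9,1) + C(10,6)·C(9,0) = 25788; total = C(19,6) = 27132.
P = 25788/27132 = 307/323 ≈ 0.9505.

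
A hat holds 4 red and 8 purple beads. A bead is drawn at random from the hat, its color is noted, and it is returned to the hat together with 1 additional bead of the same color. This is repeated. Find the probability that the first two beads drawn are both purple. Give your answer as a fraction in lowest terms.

After a purple draw the hat holds 9 purple out of 13.
P = (8/12)·(9/13) = 6/13 ≈ 0.4615.

6/13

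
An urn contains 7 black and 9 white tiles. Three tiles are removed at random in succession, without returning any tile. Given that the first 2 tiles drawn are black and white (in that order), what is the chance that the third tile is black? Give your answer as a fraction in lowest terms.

3/7

After removing 1 black, 1 white, the urn has 6 black out of 14 remaining.
P(third is black | given) = 6/14 = 3/7 ≈ 0.4286.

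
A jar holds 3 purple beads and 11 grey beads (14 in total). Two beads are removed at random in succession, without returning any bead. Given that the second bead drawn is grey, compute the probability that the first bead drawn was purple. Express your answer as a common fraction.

P(first=purple and the second bead drawn is grey) = (3/14)·(11/13) = 33/182.
P(the second bead drawn is grey) = Σ over first color = 33/182 + 55/91 = 11/14.
By Bayes, P(first=purple | the second bead drawn is grey) = 33/182 / 11/14 = 3/13 ≈ 0.2308.

3/13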